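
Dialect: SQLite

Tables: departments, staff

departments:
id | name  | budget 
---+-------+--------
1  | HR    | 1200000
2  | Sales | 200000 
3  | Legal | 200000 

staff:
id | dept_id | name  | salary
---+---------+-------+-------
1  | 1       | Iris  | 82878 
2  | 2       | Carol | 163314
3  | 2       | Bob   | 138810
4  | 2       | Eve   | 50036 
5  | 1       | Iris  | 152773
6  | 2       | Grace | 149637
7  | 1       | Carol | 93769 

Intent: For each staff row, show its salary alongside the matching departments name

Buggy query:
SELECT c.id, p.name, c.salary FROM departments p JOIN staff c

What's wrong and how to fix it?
Bug: Missing join condition: each staff row is matched to all departments rows instead of just its own

Fix: Specify the join condition linking the foreign key to the parent id

Corrected query:
SELECT c.id, p.name, c.salary FROM departments p JOIN staff c ON c.dept_id = p.id

Result:
id | name  | salary
---+-------+-------
1  | HR    | 82878 
2  | Sales | 163314
3  | Sales | 138810
4  | Sales | 50036 
5  | HR    | 152773
6  | Sales | 149637
7  | HR    | 93769 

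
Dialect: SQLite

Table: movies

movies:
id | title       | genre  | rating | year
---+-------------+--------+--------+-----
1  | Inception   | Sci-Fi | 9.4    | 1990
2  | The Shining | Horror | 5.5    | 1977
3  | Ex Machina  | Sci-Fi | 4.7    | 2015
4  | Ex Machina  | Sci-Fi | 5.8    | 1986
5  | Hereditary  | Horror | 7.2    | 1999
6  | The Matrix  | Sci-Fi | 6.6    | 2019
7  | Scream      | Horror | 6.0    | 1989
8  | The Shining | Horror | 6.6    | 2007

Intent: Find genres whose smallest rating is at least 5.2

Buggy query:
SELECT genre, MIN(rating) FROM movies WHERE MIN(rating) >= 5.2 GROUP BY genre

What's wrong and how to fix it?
Bug: Aggregates like MIN are computed per group after WHERE runs

Fix: Replace WHERE with HAVING after the GROUP BY

Corrected query:
SELECT genre, MIN(rating) FROM movies GROUP BY genre HAVING MIN(rating) >= 5.2

Result:
genre  | MIN(rating)
-------+------------
Horror | 5.5        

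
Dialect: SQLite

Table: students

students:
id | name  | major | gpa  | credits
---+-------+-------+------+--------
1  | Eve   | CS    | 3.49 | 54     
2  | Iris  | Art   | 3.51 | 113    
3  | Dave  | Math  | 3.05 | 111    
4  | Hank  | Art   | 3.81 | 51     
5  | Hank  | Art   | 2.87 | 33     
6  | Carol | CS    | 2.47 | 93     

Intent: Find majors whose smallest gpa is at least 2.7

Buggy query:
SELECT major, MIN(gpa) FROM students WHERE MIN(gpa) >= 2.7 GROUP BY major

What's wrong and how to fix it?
Bug: MIN() in WHERE is a misuse of aggregate

Fix: Use HAVING for the per-group MIN condition

Corrected query:
SELECT major, MIN(gpa) FROM students GROUP BY major HAVING MIN(gpa) >= 2.7

Result:
major | MIN(gpa)
------+---------
Art   | 2.87    
Math  | 3.05    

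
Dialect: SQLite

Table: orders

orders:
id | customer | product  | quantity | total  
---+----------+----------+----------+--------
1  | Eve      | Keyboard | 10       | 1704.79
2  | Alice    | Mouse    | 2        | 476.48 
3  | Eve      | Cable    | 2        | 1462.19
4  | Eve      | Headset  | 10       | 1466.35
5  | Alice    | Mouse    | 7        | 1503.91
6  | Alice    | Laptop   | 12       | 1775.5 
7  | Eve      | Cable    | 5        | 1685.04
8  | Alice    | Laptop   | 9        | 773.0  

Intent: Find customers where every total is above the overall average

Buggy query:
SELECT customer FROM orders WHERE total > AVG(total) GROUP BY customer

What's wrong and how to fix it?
Bug: WHERE evaluates per row before aggregation, so AVG() is unavailable

Fix: Use a subquery for AVG and a HAVING MIN(...) filter so the condition holds for every row in the group

Corrected query:
SELECT customer FROM orders GROUP BY customer HAVING MIN(total) > (SELECT AVG(total) FROM orders)

Result:
customer
--------
Eve     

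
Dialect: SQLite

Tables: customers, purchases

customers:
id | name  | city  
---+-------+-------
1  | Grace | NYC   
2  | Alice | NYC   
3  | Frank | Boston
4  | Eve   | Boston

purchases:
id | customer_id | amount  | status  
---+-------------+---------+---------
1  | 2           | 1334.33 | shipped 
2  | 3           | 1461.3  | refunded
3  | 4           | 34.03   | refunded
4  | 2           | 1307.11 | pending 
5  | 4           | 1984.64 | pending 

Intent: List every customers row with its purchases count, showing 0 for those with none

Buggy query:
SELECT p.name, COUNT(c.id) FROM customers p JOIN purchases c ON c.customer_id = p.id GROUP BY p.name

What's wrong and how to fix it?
Bug: An inner join excludes parents with zero children

Fix: Use LEFT JOIN so parents without children still appear (COUNT(c.id) gives 0)

Corrected query:
SELECT p.name, COUNT(c.id) FROM customers p LEFT JOIN purchases c ON c.customer_id = p.id GROUP BY p.name

Result:
name  | COUNT(c.id)
------+------------
Alice | 2          
Eve   | 2          
Frank | 1          
Grace | 0          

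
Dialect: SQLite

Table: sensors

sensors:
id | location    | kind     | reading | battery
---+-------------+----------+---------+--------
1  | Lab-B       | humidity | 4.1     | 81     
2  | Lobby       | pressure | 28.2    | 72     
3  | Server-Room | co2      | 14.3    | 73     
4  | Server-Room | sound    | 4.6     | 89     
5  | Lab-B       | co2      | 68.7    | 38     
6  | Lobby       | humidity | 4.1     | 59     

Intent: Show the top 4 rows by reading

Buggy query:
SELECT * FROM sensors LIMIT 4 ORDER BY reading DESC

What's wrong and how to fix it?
Bug: ORDER BY cannot follow LIMIT; LIMIT is the final clause

Fix: Swap the clauses: ORDER BY first, then LIMIT

Corrected query:
SELECT * FROM sensors ORDER BY reading DESC LIMIT 4

Result:
id | location    | kind     | reading | battery
---+-------------+----------+---------+--------
5  | Lab-B       | co2      | 68.7    | 38     
2  | Lobby       | pressure | 28.2    | 72     
3  | Server-Room | co2      | 14.3    | 73     
4  | Server-Room | sound    | 4.6     | 89     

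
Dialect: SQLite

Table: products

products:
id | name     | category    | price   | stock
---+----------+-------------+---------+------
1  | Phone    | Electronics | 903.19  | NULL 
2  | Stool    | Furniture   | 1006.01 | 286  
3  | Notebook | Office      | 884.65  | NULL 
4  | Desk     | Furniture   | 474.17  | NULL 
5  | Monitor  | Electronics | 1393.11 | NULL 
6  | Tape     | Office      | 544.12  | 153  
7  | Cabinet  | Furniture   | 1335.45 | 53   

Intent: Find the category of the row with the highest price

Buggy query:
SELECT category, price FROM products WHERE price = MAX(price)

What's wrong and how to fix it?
Bug: MAX(price) is an aggregate and cannot be used directly in WHERE

Fix: Wrap MAX in a scalar subquery so WHERE compares against a single value

Corrected query:
SELECT category, price FROM products WHERE price = (SELECT MAX(price) FROM products)

Result:
category    | price  
------------+--------
Electronics | 1393.11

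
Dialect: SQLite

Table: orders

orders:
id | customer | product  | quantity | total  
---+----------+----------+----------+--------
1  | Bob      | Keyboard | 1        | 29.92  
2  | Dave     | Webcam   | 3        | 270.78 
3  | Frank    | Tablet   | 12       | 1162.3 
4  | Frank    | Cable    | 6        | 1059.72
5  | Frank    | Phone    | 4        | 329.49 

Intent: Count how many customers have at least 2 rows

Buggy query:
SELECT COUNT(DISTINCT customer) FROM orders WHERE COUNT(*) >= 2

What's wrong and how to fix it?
Bug: COUNT(*) cannot appear in WHERE; the per-group count doesn't exist yet

Fix: Use a subquery that GROUPs and filters with HAVING, then count its rows

Corrected query:
SELECT COUNT(*) FROM (SELECT customer FROM orders GROUP BY customer HAVING COUNT(*) >= 2)

Result:
COUNT(*)
--------
1       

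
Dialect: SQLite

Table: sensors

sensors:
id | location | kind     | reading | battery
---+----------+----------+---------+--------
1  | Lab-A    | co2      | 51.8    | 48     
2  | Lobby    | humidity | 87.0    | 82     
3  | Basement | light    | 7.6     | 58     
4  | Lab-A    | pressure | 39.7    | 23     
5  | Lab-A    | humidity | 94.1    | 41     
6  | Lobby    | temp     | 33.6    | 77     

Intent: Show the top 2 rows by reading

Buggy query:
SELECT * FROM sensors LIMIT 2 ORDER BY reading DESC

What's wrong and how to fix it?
Bug: ORDER BY cannot follow LIMIT; LIMIT is the final clause

Fix: Swap the clauses: ORDER BY first, then LIMIT

Corrected query:
SELECT * FROM sensors ORDER BY reading DESC LIMIT 2

Result:
id | location | kind     | reading | battery
---+----------+----------+---------+--------
5  | Lab-A    | humidity | 94.1    | 41     
2  | Lobby    | humidity | 87      | 82     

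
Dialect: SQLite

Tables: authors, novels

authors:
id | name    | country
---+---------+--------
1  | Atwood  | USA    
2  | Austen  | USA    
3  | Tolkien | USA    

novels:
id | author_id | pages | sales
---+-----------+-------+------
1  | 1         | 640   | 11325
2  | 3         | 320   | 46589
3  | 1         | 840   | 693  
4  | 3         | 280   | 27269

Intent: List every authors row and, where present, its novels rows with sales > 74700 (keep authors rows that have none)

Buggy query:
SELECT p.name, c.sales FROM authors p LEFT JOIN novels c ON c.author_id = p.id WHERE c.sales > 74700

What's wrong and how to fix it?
Bug: Filtering c.sales in WHERE discards the NULL rows produced by LEFT JOIN, turning it into an inner join

Fix: Put 'c.sales > 74700' in the JOIN's ON clause instead of WHERE

Corrected query:
SELECT p.name, c.sales FROM authors p LEFT JOIN novels c ON c.author_id = p.id AND c.sales > 74700

Result:
name    | sales
--------+------
Atwood  | NULL 
Austen  | NULL 
Tolkien | NULL 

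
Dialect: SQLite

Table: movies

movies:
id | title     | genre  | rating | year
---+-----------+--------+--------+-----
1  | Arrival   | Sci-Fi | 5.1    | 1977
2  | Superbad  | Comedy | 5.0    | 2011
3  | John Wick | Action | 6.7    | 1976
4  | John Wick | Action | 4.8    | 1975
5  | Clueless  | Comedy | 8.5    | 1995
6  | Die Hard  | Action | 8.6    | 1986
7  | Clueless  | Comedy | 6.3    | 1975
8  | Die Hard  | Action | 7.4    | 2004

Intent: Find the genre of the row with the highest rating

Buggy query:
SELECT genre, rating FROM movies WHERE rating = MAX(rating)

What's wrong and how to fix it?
Bug: WHERE is evaluated per row; an aggregate over the whole table isn't defined there

Fix: Use a subquery: WHERE rating = (SELECT MAX(rating) FROM movies)

Corrected query:
SELECT genre, rating FROM movies WHERE rating = (SELECT MAX(rating) FROM movies)

Result:
genre  | rating
-------+-------
Action | 8.6   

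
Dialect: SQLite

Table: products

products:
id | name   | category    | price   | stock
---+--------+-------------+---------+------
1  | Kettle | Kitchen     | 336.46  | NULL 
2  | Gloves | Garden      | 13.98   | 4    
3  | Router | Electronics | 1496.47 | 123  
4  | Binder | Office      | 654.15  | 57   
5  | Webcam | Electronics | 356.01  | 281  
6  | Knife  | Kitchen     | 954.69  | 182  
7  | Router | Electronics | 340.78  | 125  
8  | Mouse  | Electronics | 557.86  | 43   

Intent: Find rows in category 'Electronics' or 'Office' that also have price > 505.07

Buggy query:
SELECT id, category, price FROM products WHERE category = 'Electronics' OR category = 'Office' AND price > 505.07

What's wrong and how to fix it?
Bug: AND binds tighter than OR, so this parses as category = 'Electronics' OR (category = 'Office' AND price > 505.07)

Fix: Group the OR with parentheses (or use IN), then AND the threshold

Corrected query:
SELECT id, category, price FROM products WHERE (category = 'Electronics' OR category = 'Office') AND price > 505.07

Result:
id | category    | price  
---+-------------+--------
3  | Electronics | 1496.47
4  | Office      | 654.15 
8  | Electronics | 557.86 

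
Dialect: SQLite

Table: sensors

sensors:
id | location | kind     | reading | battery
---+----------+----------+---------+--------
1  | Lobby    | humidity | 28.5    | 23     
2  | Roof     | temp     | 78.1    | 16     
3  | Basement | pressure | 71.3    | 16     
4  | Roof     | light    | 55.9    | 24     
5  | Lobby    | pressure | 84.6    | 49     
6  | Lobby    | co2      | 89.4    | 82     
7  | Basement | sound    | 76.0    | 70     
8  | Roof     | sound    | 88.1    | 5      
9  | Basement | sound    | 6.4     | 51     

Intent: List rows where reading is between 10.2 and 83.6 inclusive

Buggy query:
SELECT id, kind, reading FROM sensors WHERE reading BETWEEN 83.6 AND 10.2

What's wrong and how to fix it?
Bug: BETWEEN expects the lower bound first; with 83.6 AND 10.2 the range is empty

Fix: Swap the bounds so the smaller value comes first

Corrected query:
SELECT id, kind, reading FROM sensors WHERE reading BETWEEN 10.2 AND 83.6

Result:
id | kind     | reading
---+----------+--------
1  | humidity | 28.5   
2  | temp     | 78.1   
3  | pressure | 71.3   
4  | light    | 55.9   
7  | sound    | 76     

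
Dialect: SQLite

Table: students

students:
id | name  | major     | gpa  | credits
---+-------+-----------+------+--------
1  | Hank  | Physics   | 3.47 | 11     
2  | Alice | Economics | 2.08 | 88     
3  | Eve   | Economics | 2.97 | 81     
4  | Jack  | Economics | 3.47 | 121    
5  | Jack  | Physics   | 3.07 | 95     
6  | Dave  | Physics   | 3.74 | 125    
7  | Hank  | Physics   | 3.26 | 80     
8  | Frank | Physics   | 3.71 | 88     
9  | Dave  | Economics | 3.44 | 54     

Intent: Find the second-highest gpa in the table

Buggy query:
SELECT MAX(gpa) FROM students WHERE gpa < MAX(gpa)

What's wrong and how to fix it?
Bug: The inner MAX is an aggregate inside WHERE, which is not allowed

Fix: Put the inner MAX in a scalar subquery

Corrected query:
SELECT MAX(gpa) FROM students WHERE gpa < (SELECT MAX(gpa) FROM students)

Result:
MAX(gpa)
--------
3.71    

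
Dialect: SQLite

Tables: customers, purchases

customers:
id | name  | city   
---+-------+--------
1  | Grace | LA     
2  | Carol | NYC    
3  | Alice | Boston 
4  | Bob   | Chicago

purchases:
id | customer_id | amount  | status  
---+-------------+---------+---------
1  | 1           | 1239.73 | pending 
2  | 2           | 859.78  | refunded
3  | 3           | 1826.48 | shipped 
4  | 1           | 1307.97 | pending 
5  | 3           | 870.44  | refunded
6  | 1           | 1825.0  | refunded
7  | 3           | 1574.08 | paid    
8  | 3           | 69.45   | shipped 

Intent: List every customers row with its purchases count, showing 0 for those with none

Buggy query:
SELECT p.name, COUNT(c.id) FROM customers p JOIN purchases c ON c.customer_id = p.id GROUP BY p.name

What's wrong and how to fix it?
Bug: An inner join excludes parents with zero children

Fix: Use LEFT JOIN so parents without children still appear (COUNT(c.id) gives 0)

Corrected query:
SELECT p.name, COUNT(c.id) FROM customers p LEFT JOIN purchases c ON c.customer_id = p.id GROUP BY p.name

Result:
name  | COUNT(c.id)
------+------------
Alice | 4          
Bob   | 0          
Carol | 1          
Grace | 3          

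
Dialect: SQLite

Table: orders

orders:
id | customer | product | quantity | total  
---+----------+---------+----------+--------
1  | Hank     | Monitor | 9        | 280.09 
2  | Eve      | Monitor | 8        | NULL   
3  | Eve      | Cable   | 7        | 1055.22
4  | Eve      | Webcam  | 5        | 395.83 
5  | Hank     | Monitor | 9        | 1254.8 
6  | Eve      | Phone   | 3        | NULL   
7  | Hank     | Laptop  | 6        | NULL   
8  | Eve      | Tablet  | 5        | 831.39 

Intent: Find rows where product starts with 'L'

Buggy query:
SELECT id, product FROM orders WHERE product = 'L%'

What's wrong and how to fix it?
Bug: '=' compares the literal string including the % character; pattern matching needs LIKE

Fix: Use LIKE for wildcard pattern matching

Corrected query:
SELECT id, product FROM orders WHERE product LIKE 'L%'

Result:
id | product
---+--------
7  | Laptop 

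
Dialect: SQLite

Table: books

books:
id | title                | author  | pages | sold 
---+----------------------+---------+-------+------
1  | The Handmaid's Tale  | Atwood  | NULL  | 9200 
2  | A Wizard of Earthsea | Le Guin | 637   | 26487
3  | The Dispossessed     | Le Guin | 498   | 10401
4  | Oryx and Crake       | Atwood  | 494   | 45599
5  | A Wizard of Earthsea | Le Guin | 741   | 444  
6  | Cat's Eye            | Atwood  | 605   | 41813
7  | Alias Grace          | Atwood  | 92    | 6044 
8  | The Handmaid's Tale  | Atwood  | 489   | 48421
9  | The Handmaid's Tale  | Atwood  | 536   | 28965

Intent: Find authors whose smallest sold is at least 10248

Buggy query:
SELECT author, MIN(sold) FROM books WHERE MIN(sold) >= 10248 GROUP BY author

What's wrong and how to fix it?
Bug: MIN() in WHERE is a misuse of aggregate

Fix: Use HAVING for the per-group MIN condition

Corrected query:
SELECT author, MIN(sold) FROM books GROUP BY author HAVING MIN(sold) >= 10248

Result:
(no rows)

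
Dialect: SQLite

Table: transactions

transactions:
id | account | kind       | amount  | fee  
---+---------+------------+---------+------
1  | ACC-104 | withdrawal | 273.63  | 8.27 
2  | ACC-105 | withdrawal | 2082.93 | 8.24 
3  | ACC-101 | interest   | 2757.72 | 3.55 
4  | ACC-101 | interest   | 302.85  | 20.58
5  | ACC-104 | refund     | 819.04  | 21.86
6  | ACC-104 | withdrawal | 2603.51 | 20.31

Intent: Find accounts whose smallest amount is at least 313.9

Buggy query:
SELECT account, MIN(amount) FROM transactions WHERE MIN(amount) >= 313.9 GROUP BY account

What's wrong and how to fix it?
Bug: Aggregates like MIN are computed per group after WHERE runs

Fix: Use HAVING for the per-group MIN condition

Corrected query:
SELECT account, MIN(amount) FROM transactions GROUP BY account HAVING MIN(amount) >= 313.9

Result:
account | MIN(amount)
--------+------------
ACC-105 | 2082.93    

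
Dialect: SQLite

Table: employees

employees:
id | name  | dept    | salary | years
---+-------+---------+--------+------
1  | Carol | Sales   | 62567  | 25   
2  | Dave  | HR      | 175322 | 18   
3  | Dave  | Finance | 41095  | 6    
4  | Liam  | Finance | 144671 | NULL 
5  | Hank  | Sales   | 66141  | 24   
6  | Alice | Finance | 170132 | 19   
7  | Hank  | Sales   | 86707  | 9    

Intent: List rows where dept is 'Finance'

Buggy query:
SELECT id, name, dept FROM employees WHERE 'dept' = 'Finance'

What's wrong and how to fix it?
Bug: 'dept' in single quotes is a string literal, not the column; the comparison is literal-vs-literal and never true

Fix: Remove the quotes around the column name (or use double quotes for an identifier)

Corrected query:
SELECT id, name, dept FROM employees WHERE dept = 'Finance'

Result:
id | name  | dept   
---+-------+--------
3  | Dave  | Finance
4  | Liam  | Finance
6  | Alice | Finance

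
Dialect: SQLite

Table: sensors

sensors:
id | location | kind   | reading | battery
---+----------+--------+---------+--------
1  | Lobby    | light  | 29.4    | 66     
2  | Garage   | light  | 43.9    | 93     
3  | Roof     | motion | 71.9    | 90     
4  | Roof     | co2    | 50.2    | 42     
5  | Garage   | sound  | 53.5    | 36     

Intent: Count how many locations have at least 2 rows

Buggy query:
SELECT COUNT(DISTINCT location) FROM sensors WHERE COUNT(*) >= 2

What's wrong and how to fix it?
Bug: COUNT(*) cannot appear in WHERE; the per-group count doesn't exist yet

Fix: Group first with HAVING COUNT(*) >= 2, then COUNT the resulting groups

Corrected query:
SELECT COUNT(*) FROM (SELECT location FROM sensors GROUP BY location HAVING COUNT(*) >= 2)

Result:
COUNT(*)
--------
2       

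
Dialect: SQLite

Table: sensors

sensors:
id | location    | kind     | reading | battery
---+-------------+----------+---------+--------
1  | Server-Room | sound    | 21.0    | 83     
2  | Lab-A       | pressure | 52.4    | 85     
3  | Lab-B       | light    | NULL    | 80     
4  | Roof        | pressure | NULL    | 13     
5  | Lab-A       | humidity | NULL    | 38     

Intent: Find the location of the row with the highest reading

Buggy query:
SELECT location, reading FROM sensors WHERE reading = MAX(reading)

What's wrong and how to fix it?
Bug: WHERE is evaluated per row; an aggregate over the whole table isn't defined there

Fix: Wrap MAX in a scalar subquery so WHERE compares against a single value

Corrected query:
SELECT location, reading FROM sensors WHERE reading = (SELECT MAX(reading) FROM sensors)

Result:
location | reading
---------+--------
Lab-A    | 52.4   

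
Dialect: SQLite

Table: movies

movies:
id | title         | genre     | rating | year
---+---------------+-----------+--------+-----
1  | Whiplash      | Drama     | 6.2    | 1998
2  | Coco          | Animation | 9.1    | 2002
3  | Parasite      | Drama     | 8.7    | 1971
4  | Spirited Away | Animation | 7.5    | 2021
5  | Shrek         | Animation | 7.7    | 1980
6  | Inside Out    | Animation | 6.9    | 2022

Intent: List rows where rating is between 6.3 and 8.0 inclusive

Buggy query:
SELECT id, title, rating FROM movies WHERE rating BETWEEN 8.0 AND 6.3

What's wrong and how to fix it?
Bug: The bounds are reversed; BETWEEN a AND b requires a <= b to match anything

Fix: Write BETWEEN 6.3 AND 8.0

Corrected query:
SELECT id, title, rating FROM movies WHERE rating BETWEEN 6.3 AND 8.0

Result:
id | title         | rating
---+---------------+-------
4  | Spirited Away | 7.5   
5  | Shrek         | 7.7   
6  | Inside Out    | 6.9   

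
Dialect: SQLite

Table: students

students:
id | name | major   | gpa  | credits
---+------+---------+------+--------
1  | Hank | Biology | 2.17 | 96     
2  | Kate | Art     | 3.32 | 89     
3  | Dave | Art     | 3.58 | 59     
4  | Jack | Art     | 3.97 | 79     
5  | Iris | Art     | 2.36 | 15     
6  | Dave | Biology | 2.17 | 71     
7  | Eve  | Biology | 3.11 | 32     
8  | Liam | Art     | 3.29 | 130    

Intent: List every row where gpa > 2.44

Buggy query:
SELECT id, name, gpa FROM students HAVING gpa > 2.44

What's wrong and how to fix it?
Bug: This is a non-aggregate query (no GROUP BY, no aggregates), so in SQLite the HAVING clause is invalid here; a row-level condition belongs in WHERE

Fix: Use WHERE for row-level filtering

Corrected query:
SELECT id, name, gpa FROM students WHERE gpa > 2.44

Result:
id | name | gpa 
---+------+-----
2  | Kate | 3.32
3  | Dave | 3.58
4  | Jack | 3.97
7  | Eve  | 3.11
8  | Liam | 3.29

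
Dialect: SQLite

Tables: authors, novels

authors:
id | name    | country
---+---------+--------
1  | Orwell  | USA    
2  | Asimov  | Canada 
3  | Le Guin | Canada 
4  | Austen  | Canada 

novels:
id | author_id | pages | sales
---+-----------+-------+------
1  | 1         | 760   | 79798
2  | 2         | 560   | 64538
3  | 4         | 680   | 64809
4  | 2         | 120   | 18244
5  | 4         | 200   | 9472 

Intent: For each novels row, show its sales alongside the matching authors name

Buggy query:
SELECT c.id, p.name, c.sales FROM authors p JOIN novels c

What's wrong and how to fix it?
Bug: Missing join condition: each novels row is matched to all authors rows instead of just its own

Fix: Specify the join condition linking the foreign key to the parent id

Corrected query:
SELECT c.id, p.name, c.sales FROM authors p JOIN novels c ON c.author_id = p.id

Result:
id | name   | sales
---+--------+------
1  | Orwell | 79798
2  | Asimov | 64538
3  | Austen | 64809
4  | Asimov | 18244
5  | Austen | 9472 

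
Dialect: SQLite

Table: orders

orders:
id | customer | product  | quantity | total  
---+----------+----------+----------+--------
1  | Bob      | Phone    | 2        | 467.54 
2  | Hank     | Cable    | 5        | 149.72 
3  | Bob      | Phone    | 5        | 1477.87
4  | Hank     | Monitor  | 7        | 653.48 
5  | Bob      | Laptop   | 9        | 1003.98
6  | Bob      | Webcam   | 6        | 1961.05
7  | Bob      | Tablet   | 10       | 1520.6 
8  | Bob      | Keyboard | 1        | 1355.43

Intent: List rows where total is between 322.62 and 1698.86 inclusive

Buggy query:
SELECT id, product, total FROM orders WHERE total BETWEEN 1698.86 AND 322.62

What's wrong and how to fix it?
Bug: The bounds are reversed; BETWEEN a AND b requires a <= b to match anything

Fix: Write BETWEEN 322.62 AND 1698.86

Corrected query:
SELECT id, product, total FROM orders WHERE total BETWEEN 322.62 AND 1698.86

Result:
id | product  | total  
---+----------+--------
1  | Phone    | 467.54 
3  | Phone    | 1477.87
4  | Monitor  | 653.48 
5  | Laptop   | 1003.98
7  | Tablet   | 1520.6 
8  | Keyboard | 1355.43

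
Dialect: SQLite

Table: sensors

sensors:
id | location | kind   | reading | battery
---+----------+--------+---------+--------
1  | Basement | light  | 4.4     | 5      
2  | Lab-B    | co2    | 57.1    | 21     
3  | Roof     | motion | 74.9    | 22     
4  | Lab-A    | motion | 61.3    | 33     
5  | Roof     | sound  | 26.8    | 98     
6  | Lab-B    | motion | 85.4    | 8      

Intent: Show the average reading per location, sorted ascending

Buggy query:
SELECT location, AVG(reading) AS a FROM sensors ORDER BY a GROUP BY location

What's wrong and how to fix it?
Bug: GROUP BY must precede ORDER BY

Fix: Move ORDER BY to the end, after GROUP BY

Corrected query:
SELECT location, AVG(reading) AS a FROM sensors GROUP BY location ORDER BY a

Result:
location | a    
---------+------
Basement | 4.4  
Roof     | 50.85
Lab-A    | 61.3 
Lab-B    | 71.25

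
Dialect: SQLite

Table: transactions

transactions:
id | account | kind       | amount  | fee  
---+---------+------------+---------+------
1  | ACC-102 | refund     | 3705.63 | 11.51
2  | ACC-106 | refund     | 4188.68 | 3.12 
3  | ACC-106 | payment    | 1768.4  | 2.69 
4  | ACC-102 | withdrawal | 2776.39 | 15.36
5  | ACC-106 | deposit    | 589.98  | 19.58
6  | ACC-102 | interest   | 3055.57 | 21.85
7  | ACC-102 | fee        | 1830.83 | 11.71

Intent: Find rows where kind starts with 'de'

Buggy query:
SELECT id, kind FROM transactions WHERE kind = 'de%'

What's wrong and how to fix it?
Bug: Wildcards only work with LIKE; '=' treats '%' as a literal character

Fix: Replace '=' with LIKE so 'de%' is treated as a pattern

Corrected query:
SELECT id, kind FROM transactions WHERE kind LIKE 'de%'

Result:
id | kind   
---+--------
5  | deposit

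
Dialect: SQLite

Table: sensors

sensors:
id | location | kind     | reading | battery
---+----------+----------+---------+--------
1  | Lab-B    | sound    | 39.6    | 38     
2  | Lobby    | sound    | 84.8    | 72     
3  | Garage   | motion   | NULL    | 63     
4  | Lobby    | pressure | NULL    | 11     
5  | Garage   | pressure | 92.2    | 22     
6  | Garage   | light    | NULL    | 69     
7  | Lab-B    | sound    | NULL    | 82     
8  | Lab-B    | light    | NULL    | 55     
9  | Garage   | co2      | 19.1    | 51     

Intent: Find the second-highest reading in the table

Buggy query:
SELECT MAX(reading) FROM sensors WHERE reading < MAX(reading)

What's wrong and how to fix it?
Bug: MAX(reading) on the right of the comparison is an aggregate-in-WHERE error

Fix: Put the inner MAX in a scalar subquery

Corrected query:
SELECT MAX(reading) FROM sensors WHERE reading < (SELECT MAX(reading) FROM sensors)

Result:
MAX(reading)
------------
84.8        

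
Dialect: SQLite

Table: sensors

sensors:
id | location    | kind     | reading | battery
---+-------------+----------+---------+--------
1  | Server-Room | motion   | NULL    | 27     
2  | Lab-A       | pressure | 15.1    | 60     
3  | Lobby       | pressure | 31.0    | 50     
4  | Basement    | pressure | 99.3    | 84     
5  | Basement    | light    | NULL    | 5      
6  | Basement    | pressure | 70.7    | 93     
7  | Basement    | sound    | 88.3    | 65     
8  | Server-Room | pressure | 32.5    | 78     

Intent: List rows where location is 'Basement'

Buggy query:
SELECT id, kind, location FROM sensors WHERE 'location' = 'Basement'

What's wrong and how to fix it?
Bug: Single quotes denote string literals in SQL; the column name is being compared as a constant string

Fix: Reference the column as location without single quotes

Corrected query:
SELECT id, kind, location FROM sensors WHERE location = 'Basement'

Result:
id | kind     | location
---+----------+---------
4  | pressure | Basement
5  | light    | Basement
6  | pressure | Basement
7  | sound    | Basement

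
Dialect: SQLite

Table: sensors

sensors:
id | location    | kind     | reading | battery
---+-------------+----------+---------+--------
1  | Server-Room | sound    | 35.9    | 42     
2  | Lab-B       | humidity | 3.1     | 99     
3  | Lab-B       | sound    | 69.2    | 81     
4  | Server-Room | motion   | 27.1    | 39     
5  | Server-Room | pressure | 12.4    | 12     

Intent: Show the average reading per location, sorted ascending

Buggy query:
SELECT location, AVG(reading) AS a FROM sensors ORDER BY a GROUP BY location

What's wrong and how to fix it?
Bug: ORDER BY appears before GROUP BY; SQL clause order requires GROUP BY first

Fix: Reorder: SELECT … FROM … GROUP BY … ORDER BY …

Corrected query:
SELECT location, AVG(reading) AS a FROM sensors GROUP BY location ORDER BY a

Result:
location    | a        
------------+----------
Server-Room | 25.133333
Lab-B       | 36.15    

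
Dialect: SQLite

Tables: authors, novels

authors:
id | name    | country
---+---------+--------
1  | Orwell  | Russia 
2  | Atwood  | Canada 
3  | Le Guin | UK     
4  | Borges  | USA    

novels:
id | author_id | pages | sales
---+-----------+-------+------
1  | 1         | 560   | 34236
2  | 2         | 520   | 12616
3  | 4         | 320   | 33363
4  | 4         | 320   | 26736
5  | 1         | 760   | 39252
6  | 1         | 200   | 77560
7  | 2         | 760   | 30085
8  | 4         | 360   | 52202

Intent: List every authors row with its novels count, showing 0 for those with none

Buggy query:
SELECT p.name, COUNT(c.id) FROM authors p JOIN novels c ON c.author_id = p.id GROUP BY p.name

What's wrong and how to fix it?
Bug: INNER JOIN drops authors rows that have no matching novels rows

Fix: Use LEFT JOIN so parents without children still appear (COUNT(c.id) gives 0)

Corrected query:
SELECT p.name, COUNT(c.id) FROM authors p LEFT JOIN novels c ON c.author_id = p.id GROUP BY p.name

Result:
name    | COUNT(c.id)
--------+------------
Atwood  | 2          
Borges  | 3          
Le Guin | 0          
Orwell  | 3          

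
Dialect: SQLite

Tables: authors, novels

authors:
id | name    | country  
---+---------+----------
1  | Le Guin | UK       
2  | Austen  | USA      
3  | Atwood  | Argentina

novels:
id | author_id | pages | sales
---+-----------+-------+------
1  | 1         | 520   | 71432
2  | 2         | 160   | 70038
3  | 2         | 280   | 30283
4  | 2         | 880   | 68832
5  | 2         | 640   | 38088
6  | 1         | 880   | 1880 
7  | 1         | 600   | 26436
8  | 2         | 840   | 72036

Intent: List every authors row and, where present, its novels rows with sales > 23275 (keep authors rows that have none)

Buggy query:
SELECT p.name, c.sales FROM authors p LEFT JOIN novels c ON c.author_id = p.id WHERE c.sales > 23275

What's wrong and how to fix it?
Bug: Filtering c.sales in WHERE discards the NULL rows produced by LEFT JOIN, turning it into an inner join

Fix: Move the right-table condition into the ON clause so unmatched parents are kept

Corrected query:
SELECT p.name, c.sales FROM authors p LEFT JOIN novels c ON c.author_id = p.id AND c.sales > 23275

Result:
name    | sales
--------+------
Le Guin | 26436
Le Guin | 71432
Austen  | 30283
Austen  | 38088
Austen  | 68832
Austen  | 70038
Austen  | 72036
Atwood  | NULL 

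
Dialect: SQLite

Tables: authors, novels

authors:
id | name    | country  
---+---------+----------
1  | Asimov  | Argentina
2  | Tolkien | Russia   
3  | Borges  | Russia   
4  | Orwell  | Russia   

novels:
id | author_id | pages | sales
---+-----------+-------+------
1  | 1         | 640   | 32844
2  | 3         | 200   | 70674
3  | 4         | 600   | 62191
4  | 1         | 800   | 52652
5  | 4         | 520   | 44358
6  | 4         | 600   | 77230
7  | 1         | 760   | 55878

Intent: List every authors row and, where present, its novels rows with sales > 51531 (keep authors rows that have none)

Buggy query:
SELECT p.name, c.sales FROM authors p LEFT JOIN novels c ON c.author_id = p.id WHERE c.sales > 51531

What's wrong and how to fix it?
Bug: A WHERE condition on the right-hand table after LEFT JOIN drops unmatched parents

Fix: Move the right-table condition into the ON clause so unmatched parents are kept

Corrected query:
SELECT p.name, c.sales FROM authors p LEFT JOIN novels c ON c.author_id = p.id AND c.sales > 51531

Result:
name    | sales
--------+------
Asimov  | 52652
Asimov  | 55878
Tolkien | NULL 
Borges  | 70674
Orwell  | 62191
Orwell  | 77230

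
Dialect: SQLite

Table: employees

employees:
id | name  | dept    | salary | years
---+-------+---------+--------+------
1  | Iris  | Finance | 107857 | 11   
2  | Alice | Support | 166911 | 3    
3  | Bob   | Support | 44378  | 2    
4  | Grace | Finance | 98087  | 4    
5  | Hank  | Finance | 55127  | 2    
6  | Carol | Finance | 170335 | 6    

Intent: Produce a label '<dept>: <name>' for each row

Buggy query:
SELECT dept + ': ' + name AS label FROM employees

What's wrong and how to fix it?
Bug: '+' is numeric addition; on text columns SQLite converts them to 0 instead of concatenating

Fix: Replace + with || to concatenate text

Corrected query:
SELECT dept || ': ' || name AS label FROM employees

Result:
label         
--------------
Finance: Iris 
Support: Alice
Support: Bob  
Finance: Grace
Finance: Hank 
Finance: Carol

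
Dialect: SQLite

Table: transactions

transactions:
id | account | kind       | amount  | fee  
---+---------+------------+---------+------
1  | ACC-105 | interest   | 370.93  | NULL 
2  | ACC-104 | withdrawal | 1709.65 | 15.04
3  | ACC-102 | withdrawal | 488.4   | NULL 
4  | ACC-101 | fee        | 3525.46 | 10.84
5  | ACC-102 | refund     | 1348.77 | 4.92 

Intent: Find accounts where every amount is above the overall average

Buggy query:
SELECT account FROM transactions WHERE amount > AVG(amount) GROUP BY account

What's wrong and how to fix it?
Bug: AVG() is an aggregate; it can't sit directly in WHERE

Fix: Compute the overall average in a scalar subquery and compare each group's MIN against it in HAVING

Corrected query:
SELECT account FROM transactions GROUP BY account HAVING MIN(amount) > (SELECT AVG(amount) FROM transactions)

Result:
account
-------
ACC-101
ACC-104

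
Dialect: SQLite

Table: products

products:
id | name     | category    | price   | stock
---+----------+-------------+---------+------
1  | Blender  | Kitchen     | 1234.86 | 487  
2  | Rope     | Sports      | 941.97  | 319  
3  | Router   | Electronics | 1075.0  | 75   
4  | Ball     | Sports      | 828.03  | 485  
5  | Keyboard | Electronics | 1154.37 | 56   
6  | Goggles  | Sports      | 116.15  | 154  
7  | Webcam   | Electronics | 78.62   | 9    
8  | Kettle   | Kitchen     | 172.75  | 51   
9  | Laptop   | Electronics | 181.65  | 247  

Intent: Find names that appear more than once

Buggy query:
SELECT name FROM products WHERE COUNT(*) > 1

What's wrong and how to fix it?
Bug: COUNT(*) is an aggregate and cannot be used in WHERE

Fix: GROUP BY name, then filter groups with HAVING COUNT(*) > 1

Corrected query:
SELECT name FROM products GROUP BY name HAVING COUNT(*) > 1

Result:
(no rows)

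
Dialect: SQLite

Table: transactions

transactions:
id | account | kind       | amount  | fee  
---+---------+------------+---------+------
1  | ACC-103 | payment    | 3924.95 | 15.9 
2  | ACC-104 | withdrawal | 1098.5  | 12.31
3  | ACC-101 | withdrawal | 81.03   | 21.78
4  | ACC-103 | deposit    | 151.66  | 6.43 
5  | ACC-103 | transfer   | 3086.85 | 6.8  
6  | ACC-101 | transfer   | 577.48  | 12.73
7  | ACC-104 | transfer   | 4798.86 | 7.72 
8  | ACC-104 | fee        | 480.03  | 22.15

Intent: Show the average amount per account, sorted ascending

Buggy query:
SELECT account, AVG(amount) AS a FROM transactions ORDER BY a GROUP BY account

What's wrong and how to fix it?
Bug: ORDER BY appears before GROUP BY; SQL clause order requires GROUP BY first

Fix: Move ORDER BY to the end, after GROUP BY

Corrected query:
SELECT account, AVG(amount) AS a FROM transactions GROUP BY account ORDER BY a

Result:
account | a          
--------+------------
ACC-101 | 329.255    
ACC-104 | 2125.796667
ACC-103 | 2387.82    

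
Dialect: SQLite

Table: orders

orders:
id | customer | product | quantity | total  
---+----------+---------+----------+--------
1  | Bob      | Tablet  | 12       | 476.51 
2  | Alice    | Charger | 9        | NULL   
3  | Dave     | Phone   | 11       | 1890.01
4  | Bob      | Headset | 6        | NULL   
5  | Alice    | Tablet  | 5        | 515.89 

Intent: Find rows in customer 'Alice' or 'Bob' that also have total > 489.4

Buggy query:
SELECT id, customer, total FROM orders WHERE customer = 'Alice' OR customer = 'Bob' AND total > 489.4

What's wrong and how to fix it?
Bug: Without parentheses, AND is evaluated before OR, so the total filter only applies to the 'Bob' branch

Fix: Add parentheses around the OR so the AND applies to both alternatives

Corrected query:
SELECT id, customer, total FROM orders WHERE (customer = 'Alice' OR customer = 'Bob') AND total > 489.4

Result:
id | customer | total 
---+----------+-------
5  | Alice    | 515.89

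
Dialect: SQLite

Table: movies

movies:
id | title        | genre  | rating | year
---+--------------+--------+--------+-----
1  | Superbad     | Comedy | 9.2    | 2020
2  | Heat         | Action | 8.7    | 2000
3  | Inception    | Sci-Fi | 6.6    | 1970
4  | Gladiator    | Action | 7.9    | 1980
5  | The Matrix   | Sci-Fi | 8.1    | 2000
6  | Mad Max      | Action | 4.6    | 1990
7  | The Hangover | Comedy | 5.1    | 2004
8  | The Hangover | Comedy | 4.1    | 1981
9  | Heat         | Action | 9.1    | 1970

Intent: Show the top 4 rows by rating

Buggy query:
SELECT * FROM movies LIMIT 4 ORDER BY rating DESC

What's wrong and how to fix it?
Bug: ORDER BY cannot follow LIMIT; LIMIT is the final clause

Fix: Sort with ORDER BY, then apply LIMIT

Corrected query:
SELECT * FROM movies ORDER BY rating DESC LIMIT 4

Result:
id | title      | genre  | rating | year
---+------------+--------+--------+-----
1  | Superbad   | Comedy | 9.2    | 2020
9  | Heat       | Action | 9.1    | 1970
2  | Heat       | Action | 8.7    | 2000
5  | The Matrix | Sci-Fi | 8.1    | 2000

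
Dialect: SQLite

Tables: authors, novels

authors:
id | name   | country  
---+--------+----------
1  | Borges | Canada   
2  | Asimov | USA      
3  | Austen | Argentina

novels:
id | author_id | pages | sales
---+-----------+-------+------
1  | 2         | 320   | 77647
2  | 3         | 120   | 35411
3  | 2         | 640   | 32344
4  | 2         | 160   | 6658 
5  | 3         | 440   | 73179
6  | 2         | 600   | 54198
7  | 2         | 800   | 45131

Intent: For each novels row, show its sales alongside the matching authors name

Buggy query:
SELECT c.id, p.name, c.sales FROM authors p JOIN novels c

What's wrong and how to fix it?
Bug: JOIN with no ON clause produces a cartesian product; every novels row pairs with every authors row

Fix: Add ON c.author_id = p.id to the JOIN

Corrected query:
SELECT c.id, p.name, c.sales FROM authors p JOIN novels c ON c.author_id = p.id

Result:
id | name   | sales
---+--------+------
1  | Asimov | 77647
2  | Austen | 35411
3  | Asimov | 32344
4  | Asimov | 6658 
5  | Austen | 73179
6  | Asimov | 54198
7  | Asimov | 45131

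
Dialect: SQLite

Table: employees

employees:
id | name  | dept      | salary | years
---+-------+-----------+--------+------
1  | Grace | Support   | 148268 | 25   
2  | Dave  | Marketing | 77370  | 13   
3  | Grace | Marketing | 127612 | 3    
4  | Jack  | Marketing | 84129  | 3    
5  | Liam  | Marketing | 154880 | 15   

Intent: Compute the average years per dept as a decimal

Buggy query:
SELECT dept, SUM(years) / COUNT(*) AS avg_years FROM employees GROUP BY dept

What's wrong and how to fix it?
Bug: Both operands are integers, so '/' performs integer division and truncates

Fix: Cast one side to REAL so the division keeps the fractional part

Corrected query:
SELECT dept, SUM(years) * 1.0 / COUNT(*) AS avg_years FROM employees GROUP BY dept

Result:
dept      | avg_years
----------+----------
Marketing | 8.5      
Support   | 25       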